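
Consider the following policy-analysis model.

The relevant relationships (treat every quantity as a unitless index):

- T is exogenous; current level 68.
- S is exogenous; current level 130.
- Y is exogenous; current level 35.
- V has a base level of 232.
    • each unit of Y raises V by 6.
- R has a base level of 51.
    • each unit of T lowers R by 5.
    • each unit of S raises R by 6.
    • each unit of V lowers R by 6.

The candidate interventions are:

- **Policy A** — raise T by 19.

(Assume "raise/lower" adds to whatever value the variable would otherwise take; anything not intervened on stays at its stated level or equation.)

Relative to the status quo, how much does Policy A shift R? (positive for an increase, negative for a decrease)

Baseline:
  T = 68
  S = 130
  Y = 35
  V = 232 + 6·35 = 442
  R = 51 − 5·68 + 6·130 − 6·442 = -2161
Policy A (T + 19):
  T = 68 + 19 = 87
  S = 130
  Y = 35
  V = 232 + 6·35 = 442
  R = 51 − 5·87 + 6·130 − 6·442 = -2256
Change in R: -2256 − (-2161) = -95

-95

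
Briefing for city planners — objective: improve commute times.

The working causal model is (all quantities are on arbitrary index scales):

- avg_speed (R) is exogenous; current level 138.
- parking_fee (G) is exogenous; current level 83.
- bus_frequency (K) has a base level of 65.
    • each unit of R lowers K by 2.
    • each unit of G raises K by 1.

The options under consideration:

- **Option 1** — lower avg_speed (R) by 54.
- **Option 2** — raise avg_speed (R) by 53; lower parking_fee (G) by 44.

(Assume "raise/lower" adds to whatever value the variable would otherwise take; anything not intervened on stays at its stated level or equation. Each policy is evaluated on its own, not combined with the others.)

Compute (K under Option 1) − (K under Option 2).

258

Option 1 (R − 54):
  R = 138 − 54 = 84
  G = 83
  K = 65 − 2·84 + 83 = -20
Option 2 (R + 53, G − 44):
  R = 138 + 53 = 191
  G = 83 − 44 = 39
  K = 65 − 2·191 + 39 = -278
K: -20 − (-278) = 258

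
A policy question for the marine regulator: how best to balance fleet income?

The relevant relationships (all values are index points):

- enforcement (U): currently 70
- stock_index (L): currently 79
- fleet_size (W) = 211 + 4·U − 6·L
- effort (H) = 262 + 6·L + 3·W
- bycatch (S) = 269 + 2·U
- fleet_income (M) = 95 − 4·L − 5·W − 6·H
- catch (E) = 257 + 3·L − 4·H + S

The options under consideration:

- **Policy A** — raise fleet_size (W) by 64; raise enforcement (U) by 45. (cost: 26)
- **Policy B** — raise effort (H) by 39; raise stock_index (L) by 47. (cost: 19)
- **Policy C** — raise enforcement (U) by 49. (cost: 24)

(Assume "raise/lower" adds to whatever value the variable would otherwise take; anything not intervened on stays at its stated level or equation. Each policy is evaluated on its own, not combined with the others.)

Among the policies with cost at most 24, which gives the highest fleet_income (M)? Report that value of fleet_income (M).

Policy B (H + 39, L + 47):
  U = 70
  L = 79 + 47 = 126
  W = 211 + 4·70 − 6·126 = -265
  H = 262 + 6·126 + 3·(-265) (+39 from intervention) = 262
  M = 95 − 4·126 − 5·(-265) − 6·262 = -656
Policy C (U + 49):
  U = 70 + 49 = 119
  L = 79
  W = 211 + 4·119 − 6·79 = 213
  H = 262 + 6·79 + 3·213 = 1375
  M = 95 − 4·79 − 5·213 − 6·1375 = -9536
Comparing — Policy B: M=-656, Policy C: M=-9536. Highest is -656 (Policy B).

-656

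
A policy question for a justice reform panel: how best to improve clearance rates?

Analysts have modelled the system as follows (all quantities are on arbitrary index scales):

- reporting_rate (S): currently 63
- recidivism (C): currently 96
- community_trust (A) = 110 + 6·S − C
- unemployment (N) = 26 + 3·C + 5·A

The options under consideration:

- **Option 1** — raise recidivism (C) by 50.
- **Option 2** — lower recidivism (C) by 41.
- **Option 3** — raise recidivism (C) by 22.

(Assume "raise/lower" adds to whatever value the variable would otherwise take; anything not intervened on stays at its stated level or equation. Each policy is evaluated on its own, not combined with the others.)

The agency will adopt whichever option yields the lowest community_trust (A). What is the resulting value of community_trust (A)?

Option 1 (C + 50):
  S = 63
  C = 96 + 50 = 146
  A = 110 + 6·63 − 146 = 342
Option 2 (C − 41):
  S = 63
  C = 96 − 41 = 55
  A = 110 + 6·63 − 55 = 433
Option 3 (C + 22):
  S = 63
  C = 96 + 22 = 118
  A = 110 + 6·63 − 118 = 370
Comparing — Option 1: A=342, Option 2: A=433, Option 3: A=370. Lowest is 342 (Option 1).

342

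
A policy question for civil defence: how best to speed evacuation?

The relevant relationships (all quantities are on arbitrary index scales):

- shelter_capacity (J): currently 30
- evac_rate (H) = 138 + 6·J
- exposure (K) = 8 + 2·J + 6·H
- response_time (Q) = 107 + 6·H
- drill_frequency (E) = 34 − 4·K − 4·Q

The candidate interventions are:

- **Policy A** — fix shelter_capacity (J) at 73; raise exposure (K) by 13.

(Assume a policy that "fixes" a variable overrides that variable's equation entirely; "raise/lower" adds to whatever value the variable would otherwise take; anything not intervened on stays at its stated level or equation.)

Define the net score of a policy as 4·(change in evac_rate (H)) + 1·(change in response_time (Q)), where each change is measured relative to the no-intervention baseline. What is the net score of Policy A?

2580

Baseline:
  J = 30
  H = 138 + 6·30 = 318
  Q = 107 + 6·318 = 2015
Policy A (J := 73, K + 13):
  J = 73
  H = 138 + 6·73 = 576
  Q = 107 + 6·576 = 3563
ΔH = 576 − 318 = 258; ΔQ = 3563 − 2015 = 1548
Score = 4·258 + 1·1548 = 2580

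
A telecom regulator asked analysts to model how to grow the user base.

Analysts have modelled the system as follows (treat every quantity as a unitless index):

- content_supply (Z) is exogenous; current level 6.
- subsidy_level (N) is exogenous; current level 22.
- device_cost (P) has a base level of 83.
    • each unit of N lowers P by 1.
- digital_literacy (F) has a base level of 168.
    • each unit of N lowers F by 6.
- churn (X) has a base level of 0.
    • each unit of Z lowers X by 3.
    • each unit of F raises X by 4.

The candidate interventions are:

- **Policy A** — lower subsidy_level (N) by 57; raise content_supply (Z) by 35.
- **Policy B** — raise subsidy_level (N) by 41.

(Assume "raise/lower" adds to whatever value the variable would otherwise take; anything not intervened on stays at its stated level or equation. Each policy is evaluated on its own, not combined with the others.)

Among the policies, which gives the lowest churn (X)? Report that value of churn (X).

Policy A (N − 57, Z + 35):
  Z = 6 + 35 = 41
  N = 22 − 57 = -35
  F = 168 − 6·(-35) = 378
  X = 0 − 3·41 + 4·378 = 1389
Policy B (N + 41):
  Z = 6
  N = 22 + 41 = 63
  F = 168 − 6·63 = -210
  X = 0 − 3·6 + 4·(-210) = -858
Comparing — Policy A: X=1389, Policy B: X=-858. Lowest is -858 (Policy B).

-858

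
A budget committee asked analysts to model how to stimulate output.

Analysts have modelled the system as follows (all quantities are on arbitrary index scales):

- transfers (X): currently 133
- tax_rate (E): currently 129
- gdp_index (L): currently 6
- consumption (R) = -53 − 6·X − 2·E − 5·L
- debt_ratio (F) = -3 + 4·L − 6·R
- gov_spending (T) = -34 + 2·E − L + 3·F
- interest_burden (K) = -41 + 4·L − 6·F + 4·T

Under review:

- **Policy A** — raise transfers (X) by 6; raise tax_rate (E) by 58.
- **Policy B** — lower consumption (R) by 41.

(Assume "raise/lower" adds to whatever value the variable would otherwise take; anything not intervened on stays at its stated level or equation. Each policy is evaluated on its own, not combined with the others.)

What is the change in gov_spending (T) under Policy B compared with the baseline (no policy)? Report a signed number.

738

Baseline:
  X = 133
  E = 129
  L = 6
  R = -53 − 6·133 − 2·129 − 5·6 = -1139
  F = -3 + 4·6 − 6·(-1139) = 6855
  T = -34 + 2·129 − 6 + 3·6855 = 20783
Policy B (R − 41):
  X = 133
  E = 129
  L = 6
  R = -53 − 6·133 − 2·129 − 5·6 (−41 from intervention) = -1180
  F = -3 + 4·6 − 6·(-1180) = 7101
  T = -34 + 2·129 − 6 + 3·7101 = 21521
Change in T: 21521 − 20783 = 738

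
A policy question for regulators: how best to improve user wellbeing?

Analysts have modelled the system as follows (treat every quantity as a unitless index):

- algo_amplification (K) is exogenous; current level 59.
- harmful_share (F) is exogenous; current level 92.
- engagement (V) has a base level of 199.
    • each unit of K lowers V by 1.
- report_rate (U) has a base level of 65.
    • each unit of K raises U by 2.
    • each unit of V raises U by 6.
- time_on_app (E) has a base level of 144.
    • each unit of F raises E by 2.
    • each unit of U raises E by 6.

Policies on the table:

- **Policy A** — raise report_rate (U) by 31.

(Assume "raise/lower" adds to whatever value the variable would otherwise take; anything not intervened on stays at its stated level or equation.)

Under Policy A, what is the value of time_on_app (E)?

Policy A (U + 31):
  K = 59
  F = 92
  V = 199 − 59 = 140
  U = 65 + 2·59 + 6·140 (+31 from intervention) = 1054
  E = 144 + 2·92 + 6·1054 = 6652

6652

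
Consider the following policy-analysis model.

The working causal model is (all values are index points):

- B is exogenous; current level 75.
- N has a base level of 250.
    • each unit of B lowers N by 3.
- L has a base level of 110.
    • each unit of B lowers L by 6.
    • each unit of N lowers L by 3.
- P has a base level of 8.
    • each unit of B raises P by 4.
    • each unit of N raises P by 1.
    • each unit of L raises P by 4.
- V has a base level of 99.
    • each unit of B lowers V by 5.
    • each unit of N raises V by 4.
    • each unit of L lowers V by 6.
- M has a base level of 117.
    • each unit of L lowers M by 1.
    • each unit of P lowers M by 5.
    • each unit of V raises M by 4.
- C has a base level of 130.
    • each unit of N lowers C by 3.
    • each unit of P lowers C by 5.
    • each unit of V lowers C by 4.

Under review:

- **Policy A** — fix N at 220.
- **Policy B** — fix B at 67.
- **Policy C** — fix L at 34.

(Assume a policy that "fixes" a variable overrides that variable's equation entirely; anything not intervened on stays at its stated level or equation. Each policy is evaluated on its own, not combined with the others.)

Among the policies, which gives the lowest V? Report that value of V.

-380

Policy A (N := 220):
  B = 75
  N = 220
  L = 110 − 6·75 − 3·220 = -1000
  V = 99 − 5·75 + 4·220 − 6·(-1000) = 6604
Policy B (B := 67):
  B = 67
  N = 250 − 3·67 = 49
  L = 110 − 6·67 − 3·49 = -439
  V = 99 − 5·67 + 4·49 − 6·(-439) = 2594
Policy C (L := 34):
  B = 75
  N = 250 − 3·75 = 25
  L = 34
  V = 99 − 5·75 + 4·25 − 6·34 = -380
Comparing — Policy A: V=6604, Policy B: V=2594, Policy C: V=-380. Lowest is -380 (Policy C).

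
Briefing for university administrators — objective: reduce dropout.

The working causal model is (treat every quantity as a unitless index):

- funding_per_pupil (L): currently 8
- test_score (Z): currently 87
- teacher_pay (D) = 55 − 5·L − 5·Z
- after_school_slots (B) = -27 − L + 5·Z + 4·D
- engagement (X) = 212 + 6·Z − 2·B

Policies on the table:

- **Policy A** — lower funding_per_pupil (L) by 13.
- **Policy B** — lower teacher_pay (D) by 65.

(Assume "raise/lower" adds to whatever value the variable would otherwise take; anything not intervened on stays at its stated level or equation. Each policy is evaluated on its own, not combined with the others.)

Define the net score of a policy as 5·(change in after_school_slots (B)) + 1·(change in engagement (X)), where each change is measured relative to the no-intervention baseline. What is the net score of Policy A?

819

Baseline:
  L = 8
  Z = 87
  D = 55 − 5·8 − 5·87 = -420
  B = -27 − 8 + 5·87 + 4·(-420) = -1280
  X = 212 + 6·87 − 2·(-1280) = 3294
Policy A (L − 13):
  L = 8 − 13 = -5
  Z = 87
  D = 55 − 5·(-5) − 5·87 = -355
  B = -27 − (-5) + 5·87 + 4·(-355) = -1007
  X = 212 + 6·87 − 2·(-1007) = 2748
ΔB = -1007 − (-1280) = 273; ΔX = 2748 − 3294 = -546
Score = 5·273 + 1·(-546) = 819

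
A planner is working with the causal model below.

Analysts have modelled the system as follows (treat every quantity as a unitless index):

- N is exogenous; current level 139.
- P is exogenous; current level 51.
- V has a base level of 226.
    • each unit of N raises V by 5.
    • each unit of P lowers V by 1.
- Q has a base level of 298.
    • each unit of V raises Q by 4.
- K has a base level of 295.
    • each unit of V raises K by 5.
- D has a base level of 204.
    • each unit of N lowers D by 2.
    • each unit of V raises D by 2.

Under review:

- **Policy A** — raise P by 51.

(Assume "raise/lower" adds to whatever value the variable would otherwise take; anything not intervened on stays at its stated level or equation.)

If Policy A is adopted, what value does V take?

Policy A (P + 51):
  N = 139
  P = 51 + 51 = 102
  V = 226 + 5·139 − 102 = 819

819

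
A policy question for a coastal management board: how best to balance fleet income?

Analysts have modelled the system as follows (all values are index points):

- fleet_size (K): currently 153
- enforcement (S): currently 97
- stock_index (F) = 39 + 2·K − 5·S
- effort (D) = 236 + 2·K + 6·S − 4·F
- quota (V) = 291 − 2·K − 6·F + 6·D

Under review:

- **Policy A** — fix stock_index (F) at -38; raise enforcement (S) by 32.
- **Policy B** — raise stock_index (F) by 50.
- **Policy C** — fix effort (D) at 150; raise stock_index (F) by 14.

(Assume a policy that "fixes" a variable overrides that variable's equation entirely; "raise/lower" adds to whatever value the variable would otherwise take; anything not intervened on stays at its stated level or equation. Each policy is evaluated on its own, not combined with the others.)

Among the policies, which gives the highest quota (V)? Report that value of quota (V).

9429

Policy A (F := -38, S + 32):
  K = 153
  S = 97 + 32 = 129
  F = -38
  D = 236 + 2·153 + 6·129 − 4·(-38) = 1468
  V = 291 − 2·153 − 6·(-38) + 6·1468 = 9021
Policy B (F + 50):
  K = 153
  S = 97
  F = 39 + 2·153 − 5·97 (+50 from intervention) = -90
  D = 236 + 2·153 + 6·97 − 4·(-90) = 1484
  V = 291 − 2·153 − 6·(-90) + 6·1484 = 9429
Policy C (D := 150, F + 14):
  K = 153
  S = 97
  F = 39 + 2·153 − 5·97 (+14 from intervention) = -126
  D = 150
  V = 291 − 2·153 − 6·(-126) + 6·150 = 1641
Comparing — Policy A: V=9021, Policy B: V=9429, Policy C: V=1641. Highest is 9429 (Policy B).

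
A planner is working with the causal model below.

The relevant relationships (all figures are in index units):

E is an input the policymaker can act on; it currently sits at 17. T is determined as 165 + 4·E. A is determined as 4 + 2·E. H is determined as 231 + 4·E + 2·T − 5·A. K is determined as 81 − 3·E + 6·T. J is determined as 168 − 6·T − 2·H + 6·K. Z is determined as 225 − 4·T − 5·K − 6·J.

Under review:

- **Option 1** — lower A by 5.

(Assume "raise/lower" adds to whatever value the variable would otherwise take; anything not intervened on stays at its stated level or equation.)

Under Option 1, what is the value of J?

6138

Option 1 (A − 5):
  E = 17
  T = 165 + 4·17 = 233
  A = 4 + 2·17 (−5 from intervention) = 33
  H = 231 + 4·17 + 2·233 − 5·33 = 600
  K = 81 − 3·17 + 6·233 = 1428
  J = 168 − 6·233 − 2·600 + 6·1428 = 6138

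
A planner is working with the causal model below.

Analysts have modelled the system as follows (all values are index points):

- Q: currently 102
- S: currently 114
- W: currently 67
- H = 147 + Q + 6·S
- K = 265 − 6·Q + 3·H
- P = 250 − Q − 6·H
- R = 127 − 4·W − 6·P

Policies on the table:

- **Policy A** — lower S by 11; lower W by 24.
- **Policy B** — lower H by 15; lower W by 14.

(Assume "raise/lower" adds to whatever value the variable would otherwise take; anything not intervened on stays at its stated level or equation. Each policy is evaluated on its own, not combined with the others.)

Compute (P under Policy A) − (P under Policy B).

306

Policy A (S − 11, W − 24):
  Q = 102
  S = 114 − 11 = 103
  H = 147 + 102 + 6·103 = 867
  P = 250 − 102 − 6·867 = -5054
Policy B (H − 15, W − 14):
  Q = 102
  S = 114
  H = 147 + 102 + 6·114 (−15 from intervention) = 918
  P = 250 − 102 − 6·918 = -5360
P: -5054 − (-5360) = 306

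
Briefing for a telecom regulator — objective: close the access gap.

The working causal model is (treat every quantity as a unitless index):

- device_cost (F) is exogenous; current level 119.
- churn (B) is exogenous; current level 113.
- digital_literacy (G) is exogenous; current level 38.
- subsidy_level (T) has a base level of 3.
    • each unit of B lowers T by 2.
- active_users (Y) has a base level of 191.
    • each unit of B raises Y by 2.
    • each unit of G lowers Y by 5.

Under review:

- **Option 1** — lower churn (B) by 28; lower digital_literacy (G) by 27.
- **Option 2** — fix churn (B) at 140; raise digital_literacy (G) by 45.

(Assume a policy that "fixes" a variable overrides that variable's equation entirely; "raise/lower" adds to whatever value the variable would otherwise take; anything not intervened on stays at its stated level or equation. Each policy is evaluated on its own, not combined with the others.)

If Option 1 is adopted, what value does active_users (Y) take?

Option 1 (B − 28, G − 27):
  B = 113 − 28 = 85
  G = 38 − 27 = 11
  Y = 191 + 2·85 − 5·11 = 306

306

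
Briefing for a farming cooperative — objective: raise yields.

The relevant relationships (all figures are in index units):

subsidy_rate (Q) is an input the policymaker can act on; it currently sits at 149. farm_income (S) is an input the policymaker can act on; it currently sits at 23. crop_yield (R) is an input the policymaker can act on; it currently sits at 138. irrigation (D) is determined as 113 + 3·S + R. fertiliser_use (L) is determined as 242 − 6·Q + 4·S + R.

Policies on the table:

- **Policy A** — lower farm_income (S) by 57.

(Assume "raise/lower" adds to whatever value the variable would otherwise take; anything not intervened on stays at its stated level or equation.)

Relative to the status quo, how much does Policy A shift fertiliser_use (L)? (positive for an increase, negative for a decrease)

-228

Baseline:
  Q = 149
  S = 23
  R = 138
  L = 242 − 6·149 + 4·23 + 138 = -422
Policy A (S − 57):
  Q = 149
  S = 23 − 57 = -34
  R = 138
  L = 242 − 6·149 + 4·(-34) + 138 = -650
Change in L: -650 − (-422) = -228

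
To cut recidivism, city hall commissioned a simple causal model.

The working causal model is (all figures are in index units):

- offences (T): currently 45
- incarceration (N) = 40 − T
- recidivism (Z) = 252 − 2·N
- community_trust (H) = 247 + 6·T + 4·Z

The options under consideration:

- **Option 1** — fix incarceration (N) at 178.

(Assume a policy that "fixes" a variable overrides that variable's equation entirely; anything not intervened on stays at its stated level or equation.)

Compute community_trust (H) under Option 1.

101

Option 1 (N := 178):
  T = 45
  N = 178
  Z = 252 − 2·178 = -104
  H = 247 + 6·45 + 4·(-104) = 101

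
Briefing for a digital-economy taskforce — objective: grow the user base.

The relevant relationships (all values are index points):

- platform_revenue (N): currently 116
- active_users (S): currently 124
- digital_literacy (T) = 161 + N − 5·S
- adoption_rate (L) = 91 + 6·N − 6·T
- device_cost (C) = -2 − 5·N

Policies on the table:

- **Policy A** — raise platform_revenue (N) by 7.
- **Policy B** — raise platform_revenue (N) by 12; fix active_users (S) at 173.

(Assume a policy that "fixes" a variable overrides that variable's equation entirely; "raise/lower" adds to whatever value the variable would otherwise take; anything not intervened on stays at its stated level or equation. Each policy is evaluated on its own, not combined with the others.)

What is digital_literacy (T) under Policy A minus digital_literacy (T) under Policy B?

Policy A (N + 7):
  N = 116 + 7 = 123
  S = 124
  T = 161 + 123 − 5·124 = -336
Policy B (N + 12, S := 173):
  N = 116 + 12 = 128
  S = 173
  T = 161 + 128 − 5·173 = -576
T: -336 − (-576) = 240

240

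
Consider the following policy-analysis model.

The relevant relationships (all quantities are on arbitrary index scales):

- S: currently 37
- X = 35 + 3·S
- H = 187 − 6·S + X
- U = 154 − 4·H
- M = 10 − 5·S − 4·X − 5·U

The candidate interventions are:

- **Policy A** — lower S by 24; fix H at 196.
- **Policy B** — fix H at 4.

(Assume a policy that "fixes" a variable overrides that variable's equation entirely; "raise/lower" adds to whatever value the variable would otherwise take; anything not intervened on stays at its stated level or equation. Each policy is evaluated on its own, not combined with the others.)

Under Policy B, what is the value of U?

138

Policy B (H := 4):
  S = 37
  X = 35 + 3·37 = 146
  H = 4
  U = 154 − 4·4 = 138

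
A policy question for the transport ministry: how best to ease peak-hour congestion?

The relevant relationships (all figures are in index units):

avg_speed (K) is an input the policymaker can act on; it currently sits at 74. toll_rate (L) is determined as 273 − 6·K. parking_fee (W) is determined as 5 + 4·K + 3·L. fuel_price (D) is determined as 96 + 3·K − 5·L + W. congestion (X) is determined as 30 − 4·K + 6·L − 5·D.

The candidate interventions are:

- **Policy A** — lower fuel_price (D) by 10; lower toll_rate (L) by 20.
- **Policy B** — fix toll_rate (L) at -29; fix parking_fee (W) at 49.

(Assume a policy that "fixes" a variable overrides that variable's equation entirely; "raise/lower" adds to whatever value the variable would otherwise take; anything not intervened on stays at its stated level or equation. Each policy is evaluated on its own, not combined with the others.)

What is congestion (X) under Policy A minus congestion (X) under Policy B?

Policy A (D − 10, L − 20):
  K = 74
  L = 273 − 6·74 (−20 from intervention) = -191
  W = 5 + 4·74 + 3·(-191) = -272
  D = 96 + 3·74 − 5·(-191) + (-272) (−10 from intervention) = 991
  X = 30 − 4·74 + 6·(-191) − 5·991 = -6367
Policy B (L := -29, W := 49):
  K = 74
  L = -29
  W = 49
  D = 96 + 3·74 − 5·(-29) + 49 = 512
  X = 30 − 4·74 + 6·(-29) − 5·512 = -3000
X: -6367 − (-3000) = -3367

-3367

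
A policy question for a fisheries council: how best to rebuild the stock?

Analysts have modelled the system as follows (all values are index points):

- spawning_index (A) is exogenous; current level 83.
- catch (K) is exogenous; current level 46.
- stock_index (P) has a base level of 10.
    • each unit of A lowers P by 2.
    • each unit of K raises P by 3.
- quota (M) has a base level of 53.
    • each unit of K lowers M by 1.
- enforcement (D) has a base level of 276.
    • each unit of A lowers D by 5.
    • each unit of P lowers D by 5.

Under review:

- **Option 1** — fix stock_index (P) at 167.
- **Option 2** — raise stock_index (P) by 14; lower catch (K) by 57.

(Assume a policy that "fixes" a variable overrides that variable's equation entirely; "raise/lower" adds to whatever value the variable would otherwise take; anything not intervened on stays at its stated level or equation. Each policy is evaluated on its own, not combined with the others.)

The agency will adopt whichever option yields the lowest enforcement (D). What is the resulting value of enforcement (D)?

-974

Option 1 (P := 167):
  A = 83
  K = 46
  P = 167
  D = 276 − 5·83 − 5·167 = -974
Option 2 (P + 14, K − 57):
  A = 83
  K = 46 − 57 = -11
  P = 10 − 2·83 + 3·(-11) (+14 from intervention) = -175
  D = 276 − 5·83 − 5·(-175) = 736
Comparing — Option 1: D=-974, Option 2: D=736. Lowest is -974 (Option 1).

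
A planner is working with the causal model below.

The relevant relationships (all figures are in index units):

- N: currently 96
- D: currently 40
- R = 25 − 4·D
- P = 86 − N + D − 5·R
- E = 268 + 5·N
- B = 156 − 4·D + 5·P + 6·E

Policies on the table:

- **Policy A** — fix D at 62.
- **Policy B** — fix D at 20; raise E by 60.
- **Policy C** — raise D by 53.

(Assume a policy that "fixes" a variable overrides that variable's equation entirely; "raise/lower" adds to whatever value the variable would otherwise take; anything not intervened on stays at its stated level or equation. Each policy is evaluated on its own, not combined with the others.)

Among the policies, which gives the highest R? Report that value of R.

-55

Policy A (D := 62):
  D = 62
  R = 25 − 4·62 = -223
Policy B (D := 20, E + 60):
  D = 20
  R = 25 − 4·20 = -55
Policy C (D + 53):
  D = 40 + 53 = 93
  R = 25 − 4·93 = -347
Comparing — Policy A: R=-223, Policy B: R=-55, Policy C: R=-347. Highest is -55 (Policy B).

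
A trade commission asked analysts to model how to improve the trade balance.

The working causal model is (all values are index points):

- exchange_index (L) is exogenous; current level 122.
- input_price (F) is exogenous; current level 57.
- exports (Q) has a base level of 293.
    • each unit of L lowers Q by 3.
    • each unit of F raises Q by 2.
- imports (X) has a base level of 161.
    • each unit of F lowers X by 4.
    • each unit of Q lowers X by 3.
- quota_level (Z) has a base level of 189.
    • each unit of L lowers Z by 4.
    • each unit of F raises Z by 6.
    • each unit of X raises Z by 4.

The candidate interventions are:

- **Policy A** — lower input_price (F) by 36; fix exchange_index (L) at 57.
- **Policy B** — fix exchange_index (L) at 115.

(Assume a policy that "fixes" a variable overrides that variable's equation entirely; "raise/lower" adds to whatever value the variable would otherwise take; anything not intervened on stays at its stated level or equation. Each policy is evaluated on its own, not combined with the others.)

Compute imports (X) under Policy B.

Policy B (L := 115):
  L = 115
  F = 57
  Q = 293 − 3·115 + 2·57 = 62
  X = 161 − 4·57 − 3·62 = -253

-253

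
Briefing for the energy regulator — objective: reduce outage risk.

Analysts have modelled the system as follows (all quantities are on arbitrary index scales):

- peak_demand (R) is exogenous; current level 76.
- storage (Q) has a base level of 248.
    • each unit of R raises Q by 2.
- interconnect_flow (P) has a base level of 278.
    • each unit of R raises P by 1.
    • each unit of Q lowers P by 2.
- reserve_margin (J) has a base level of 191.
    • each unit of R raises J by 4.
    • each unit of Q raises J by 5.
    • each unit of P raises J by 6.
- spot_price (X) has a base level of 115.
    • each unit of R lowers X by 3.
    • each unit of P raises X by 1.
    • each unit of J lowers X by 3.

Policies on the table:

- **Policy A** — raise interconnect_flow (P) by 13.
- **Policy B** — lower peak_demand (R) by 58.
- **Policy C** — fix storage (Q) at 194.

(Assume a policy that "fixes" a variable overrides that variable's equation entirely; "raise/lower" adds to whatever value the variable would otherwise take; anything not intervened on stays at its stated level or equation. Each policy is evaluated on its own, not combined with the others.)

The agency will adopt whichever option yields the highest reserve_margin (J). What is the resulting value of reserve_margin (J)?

1261

Policy A (P + 13):
  R = 76
  Q = 248 + 2·76 = 400
  P = 278 + 76 − 2·400 (+13 from intervention) = -433
  J = 191 + 4·76 + 5·400 + 6·(-433) = -103
Policy B (R − 58):
  R = 76 − 58 = 18
  Q = 248 + 2·18 = 284
  P = 278 + 18 − 2·284 = -272
  J = 191 + 4·18 + 5·284 + 6·(-272) = 51
Policy C (Q := 194):
  R = 76
  Q = 194
  P = 278 + 76 − 2·194 = -34
  J = 191 + 4·76 + 5·194 + 6·(-34) = 1261
Comparing — Policy A: J=-103, Policy B: J=51, Policy C: J=1261. Highest is 1261 (Policy C).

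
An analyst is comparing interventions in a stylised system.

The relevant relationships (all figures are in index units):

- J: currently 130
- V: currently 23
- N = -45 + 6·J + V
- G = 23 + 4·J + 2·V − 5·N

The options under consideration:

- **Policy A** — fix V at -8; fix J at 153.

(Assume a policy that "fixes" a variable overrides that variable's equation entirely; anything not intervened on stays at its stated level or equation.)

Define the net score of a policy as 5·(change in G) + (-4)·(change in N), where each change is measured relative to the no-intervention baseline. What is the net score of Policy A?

-2953

Baseline:
  J = 130
  V = 23
  N = -45 + 6·130 + 23 = 758
  G = 23 + 4·130 + 2·23 − 5·758 = -3201
Policy A (V := -8, J := 153):
  J = 153
  V = -8
  N = -45 + 6·153 + (-8) = 865
  G = 23 + 4·153 + 2·(-8) − 5·865 = -3706
ΔG = -3706 − (-3201) = -505; ΔN = 865 − 758 = 107
Score = 5·(-505) + (-4)·107 = -2953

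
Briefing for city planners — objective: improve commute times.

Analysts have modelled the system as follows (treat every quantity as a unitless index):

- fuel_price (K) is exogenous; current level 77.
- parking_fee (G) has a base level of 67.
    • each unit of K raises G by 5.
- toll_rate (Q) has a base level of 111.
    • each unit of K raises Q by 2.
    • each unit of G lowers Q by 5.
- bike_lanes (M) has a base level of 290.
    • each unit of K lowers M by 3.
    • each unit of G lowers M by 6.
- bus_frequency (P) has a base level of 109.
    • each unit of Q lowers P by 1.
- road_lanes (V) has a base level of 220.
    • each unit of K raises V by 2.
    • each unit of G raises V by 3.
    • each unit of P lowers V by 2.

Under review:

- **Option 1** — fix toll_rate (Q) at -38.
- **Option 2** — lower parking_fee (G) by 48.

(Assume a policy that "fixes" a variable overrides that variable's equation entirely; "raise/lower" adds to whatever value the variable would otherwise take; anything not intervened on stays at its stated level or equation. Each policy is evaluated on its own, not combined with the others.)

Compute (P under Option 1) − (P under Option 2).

Option 1 (Q := -38):
  K = 77
  G = 67 + 5·77 = 452
  Q = -38
  P = 109 − (-38) = 147
Option 2 (G − 48):
  K = 77
  G = 67 + 5·77 (−48 from intervention) = 404
  Q = 111 + 2·77 − 5·404 = -1755
  P = 109 − (-1755) = 1864
P: 147 − 1864 = -1717

-1717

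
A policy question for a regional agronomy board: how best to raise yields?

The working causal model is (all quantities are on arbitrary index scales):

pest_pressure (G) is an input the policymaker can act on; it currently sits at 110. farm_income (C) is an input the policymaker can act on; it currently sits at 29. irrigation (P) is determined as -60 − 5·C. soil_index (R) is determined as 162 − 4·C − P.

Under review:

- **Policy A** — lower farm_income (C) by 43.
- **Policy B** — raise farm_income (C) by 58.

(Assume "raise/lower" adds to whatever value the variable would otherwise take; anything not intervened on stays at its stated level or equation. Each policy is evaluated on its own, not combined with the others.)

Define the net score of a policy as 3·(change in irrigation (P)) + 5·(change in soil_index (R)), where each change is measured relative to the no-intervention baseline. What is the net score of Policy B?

Baseline:
  C = 29
  P = -60 − 5·29 = -205
  R = 162 − 4·29 − (-205) = 251
Policy B (C + 58):
  C = 29 + 58 = 87
  P = -60 − 5·87 = -495
  R = 162 − 4·87 − (-495) = 309
ΔP = -495 − (-205) = -290; ΔR = 309 − 251 = 58
Score = 3·(-290) + 5·58 = -580

-580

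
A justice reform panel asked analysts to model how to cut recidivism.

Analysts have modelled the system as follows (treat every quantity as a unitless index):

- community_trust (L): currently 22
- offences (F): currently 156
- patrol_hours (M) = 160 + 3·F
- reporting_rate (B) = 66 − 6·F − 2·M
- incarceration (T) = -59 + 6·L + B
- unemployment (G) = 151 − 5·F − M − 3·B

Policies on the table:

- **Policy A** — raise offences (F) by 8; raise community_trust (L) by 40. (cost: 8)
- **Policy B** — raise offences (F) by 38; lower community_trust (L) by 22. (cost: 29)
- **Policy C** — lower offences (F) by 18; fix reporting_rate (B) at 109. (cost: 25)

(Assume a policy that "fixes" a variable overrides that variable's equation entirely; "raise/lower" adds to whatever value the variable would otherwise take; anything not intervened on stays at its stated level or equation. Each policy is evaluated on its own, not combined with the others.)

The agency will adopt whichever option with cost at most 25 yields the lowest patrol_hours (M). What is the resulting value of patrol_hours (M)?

Policy A (F + 8, L + 40):
  F = 156 + 8 = 164
  M = 160 + 3·164 = 652
Policy C (F − 18, B := 109):
  F = 156 − 18 = 138
  M = 160 + 3·138 = 574
Comparing — Policy A: M=652, Policy C: M=574. Lowest is 574 (Policy C).

574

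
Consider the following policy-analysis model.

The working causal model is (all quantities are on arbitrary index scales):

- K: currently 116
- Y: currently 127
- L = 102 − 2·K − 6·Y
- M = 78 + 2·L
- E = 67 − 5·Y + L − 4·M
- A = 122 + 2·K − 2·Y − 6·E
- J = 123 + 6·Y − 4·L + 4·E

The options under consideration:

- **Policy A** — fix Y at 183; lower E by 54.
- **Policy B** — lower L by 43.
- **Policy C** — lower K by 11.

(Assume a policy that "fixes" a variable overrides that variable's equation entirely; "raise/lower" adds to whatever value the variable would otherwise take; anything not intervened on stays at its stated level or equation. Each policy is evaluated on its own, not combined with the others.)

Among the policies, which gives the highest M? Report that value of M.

Policy A (Y := 183, E − 54):
  K = 116
  Y = 183
  L = 102 − 2·116 − 6·183 = -1228
  M = 78 + 2·(-1228) = -2378
Policy B (L − 43):
  K = 116
  Y = 127
  L = 102 − 2·116 − 6·127 (−43 from intervention) = -935
  M = 78 + 2·(-935) = -1792
Policy C (K − 11):
  K = 116 − 11 = 105
  Y = 127
  L = 102 − 2·105 − 6·127 = -870
  M = 78 + 2·(-870) = -1662
Comparing — Policy A: M=-2378, Policy B: M=-1792, Policy C: M=-1662. Highest is -1662 (Policy C).

-1662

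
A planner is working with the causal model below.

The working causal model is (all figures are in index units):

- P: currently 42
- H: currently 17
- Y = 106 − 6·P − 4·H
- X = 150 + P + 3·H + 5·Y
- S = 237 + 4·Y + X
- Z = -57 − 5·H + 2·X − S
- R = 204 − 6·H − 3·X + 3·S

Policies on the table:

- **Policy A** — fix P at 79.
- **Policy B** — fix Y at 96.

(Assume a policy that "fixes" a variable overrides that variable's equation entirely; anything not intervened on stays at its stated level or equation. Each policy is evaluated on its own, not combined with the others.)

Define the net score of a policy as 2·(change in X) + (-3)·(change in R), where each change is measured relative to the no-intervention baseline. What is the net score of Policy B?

Baseline:
  P = 42
  H = 17
  Y = 106 − 6·42 − 4·17 = -214
  X = 150 + 42 + 3·17 + 5·(-214) = -827
  S = 237 + 4·(-214) + (-827) = -1446
  R = 204 − 6·17 − 3·(-827) + 3·(-1446) = -1755
Policy B (Y := 96):
  P = 42
  H = 17
  Y = 96
  X = 150 + 42 + 3·17 + 5·96 = 723
  S = 237 + 4·96 + 723 = 1344
  R = 204 − 6·17 − 3·723 + 3·1344 = 1965
ΔX = 723 − (-827) = 1550; ΔR = 1965 − (-1755) = 3720
Score = 2·1550 + (-3)·3720 = -8060

-8060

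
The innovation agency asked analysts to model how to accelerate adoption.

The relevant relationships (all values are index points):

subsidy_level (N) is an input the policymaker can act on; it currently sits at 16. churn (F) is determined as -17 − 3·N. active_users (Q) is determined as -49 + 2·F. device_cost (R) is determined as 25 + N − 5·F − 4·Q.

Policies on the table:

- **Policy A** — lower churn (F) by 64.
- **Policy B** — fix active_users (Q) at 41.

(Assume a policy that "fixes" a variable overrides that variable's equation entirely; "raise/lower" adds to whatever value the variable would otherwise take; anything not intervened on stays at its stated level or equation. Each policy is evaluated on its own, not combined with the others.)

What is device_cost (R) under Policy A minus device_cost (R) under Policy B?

1712

Policy A (F − 64):
  N = 16
  F = -17 − 3·16 (−64 from intervention) = -129
  Q = -49 + 2·(-129) = -307
  R = 25 + 16 − 5·(-129) − 4·(-307) = 1914
Policy B (Q := 41):
  N = 16
  F = -17 − 3·16 = -65
  Q = 41
  R = 25 + 16 − 5·(-65) − 4·41 = 202
R: 1914 − 202 = 1712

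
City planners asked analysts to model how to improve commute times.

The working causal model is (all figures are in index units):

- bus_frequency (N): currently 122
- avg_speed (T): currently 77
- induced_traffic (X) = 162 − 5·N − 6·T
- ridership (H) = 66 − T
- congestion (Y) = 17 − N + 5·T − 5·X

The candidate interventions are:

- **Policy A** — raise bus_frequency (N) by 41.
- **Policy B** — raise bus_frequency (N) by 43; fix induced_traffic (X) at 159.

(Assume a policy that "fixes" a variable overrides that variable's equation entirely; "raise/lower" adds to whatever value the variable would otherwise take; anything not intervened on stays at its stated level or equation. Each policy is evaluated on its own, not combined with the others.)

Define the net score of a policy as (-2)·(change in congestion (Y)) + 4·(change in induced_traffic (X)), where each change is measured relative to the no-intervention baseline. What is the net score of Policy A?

-2788

Baseline:
  N = 122
  T = 77
  X = 162 − 5·122 − 6·77 = -910
  Y = 17 − 122 + 5·77 − 5·(-910) = 4830
Policy A (N + 41):
  N = 122 + 41 = 163
  T = 77
  X = 162 − 5·163 − 6·77 = -1115
  Y = 17 − 163 + 5·77 − 5·(-1115) = 5814
ΔY = 5814 − 4830 = 984; ΔX = -1115 − (-910) = -205
Score = (-2)·984 + 4·(-205) = -2788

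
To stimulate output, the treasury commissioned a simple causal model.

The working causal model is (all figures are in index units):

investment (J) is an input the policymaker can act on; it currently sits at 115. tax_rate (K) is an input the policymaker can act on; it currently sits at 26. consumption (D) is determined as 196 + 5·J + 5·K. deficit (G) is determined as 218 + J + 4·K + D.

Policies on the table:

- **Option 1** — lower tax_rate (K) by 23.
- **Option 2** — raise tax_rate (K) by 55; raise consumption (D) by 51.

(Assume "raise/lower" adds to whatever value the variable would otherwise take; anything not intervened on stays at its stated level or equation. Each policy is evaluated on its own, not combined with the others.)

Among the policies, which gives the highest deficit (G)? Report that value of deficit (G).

Option 1 (K − 23):
  J = 115
  K = 26 − 23 = 3
  D = 196 + 5·115 + 5·3 = 786
  G = 218 + 115 + 4·3 + 786 = 1131
Option 2 (K + 55, D + 51):
  J = 115
  K = 26 + 55 = 81
  D = 196 + 5·115 + 5·81 (+51 from intervention) = 1227
  G = 218 + 115 + 4·81 + 1227 = 1884
Comparing — Option 1: G=1131, Option 2: G=1884. Highest is 1884 (Option 2).

1884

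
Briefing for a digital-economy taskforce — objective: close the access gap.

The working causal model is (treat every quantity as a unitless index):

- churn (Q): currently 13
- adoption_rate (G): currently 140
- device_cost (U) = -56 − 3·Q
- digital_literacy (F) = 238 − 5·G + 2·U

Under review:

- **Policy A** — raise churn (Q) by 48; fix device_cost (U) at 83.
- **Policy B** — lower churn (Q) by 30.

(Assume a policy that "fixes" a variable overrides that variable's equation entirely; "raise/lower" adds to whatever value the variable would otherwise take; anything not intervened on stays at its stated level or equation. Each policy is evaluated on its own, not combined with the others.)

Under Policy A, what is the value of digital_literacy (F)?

-296

Policy A (Q + 48, U := 83):
  Q = 13 + 48 = 61
  G = 140
  U = 83
  F = 238 − 5·140 + 2·83 = -296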